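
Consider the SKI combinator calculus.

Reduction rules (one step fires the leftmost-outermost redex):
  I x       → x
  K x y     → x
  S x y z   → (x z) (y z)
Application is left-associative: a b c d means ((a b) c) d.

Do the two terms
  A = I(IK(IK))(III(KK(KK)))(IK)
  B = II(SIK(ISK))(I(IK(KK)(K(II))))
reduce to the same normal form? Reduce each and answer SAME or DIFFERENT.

Term A:
  start: I(IK(IK))(III(KK(KK)))(IK)
  step 1: IK(IK)(III(KK(KK)))(IK)
  step 2: K(IK)(III(KK(KK)))(IK)
  step 3: IK(IK)
  step 4: K(IK)
  step 5: KK

Term B:
  start: II(SIK(ISK))(I(IK(KK)(K(II))))
  step 1: I(SIK(ISK))(I(IK(KK)(K(II))))
  step 2: SIK(ISK)(I(IK(KK)(K(II))))
  step 3: I(ISK)(K(ISK))(I(IK(KK)(K(II))))
  step 4: ISK(K(ISK))(I(IK(KK)(K(II))))
  step 5: SK(K(ISK))(I(IK(KK)(K(II))))
  step 6: K(I(IK(KK)(K(II))))(K(ISK)(I(IK(KK)(K(II)))))
  step 7: I(IK(KK)(K(II)))
  step 8: IK(KK)(K(II))
  step 9: K(KK)(K(II))
  step 10: KK

Answer: SAME — A ⇓ KK, B ⇓ KK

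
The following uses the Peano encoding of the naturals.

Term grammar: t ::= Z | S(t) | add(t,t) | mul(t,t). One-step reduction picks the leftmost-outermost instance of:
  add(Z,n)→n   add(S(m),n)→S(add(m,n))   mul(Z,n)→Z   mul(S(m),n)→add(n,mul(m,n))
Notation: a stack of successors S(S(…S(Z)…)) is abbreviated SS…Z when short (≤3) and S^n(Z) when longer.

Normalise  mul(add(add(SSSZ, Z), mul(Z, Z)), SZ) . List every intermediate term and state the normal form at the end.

Answer: normal form = SSSZ  (in 19 steps)

Derivation:
  start: mul(add(add(SSSZ, Z), mul(Z, Z)), SZ)
  step 1: mul(add(S(add(SSZ, Z)), mul(Z, Z)), SZ)
  step 2: mul(S(add(add(SSZ, Z), mul(Z, Z))), SZ)
  step 3: add(SZ, mul(add(add(SSZ, Z), mul(Z, Z)), SZ))
  step 4: S(add(Z, mul(add(add(SSZ, Z), mul(Z, Z)), SZ)))
  step 5: S(mul(add(add(SSZ, Z), mul(Z, Z)), SZ))
  step 6: S(mul(add(S(add(SZ, Z)), mul(Z, Z)), SZ))
  step 7: S(mul(S(add(add(SZ, Z), mul(Z, Z))), SZ))
  step 8: S(add(SZ, mul(add(add(SZ, Z), mul(Z, Z)), SZ)))
  step 9: S(S(add(Z, mul(add(add(SZ, Z), mul(Z, Z)), SZ))))
  step 10: S(S(mul(add(add(SZ, Z), mul(Z, Z)), SZ)))
  step 11: S(S(mul(add(S(add(Z, Z)), mul(Z, Z)), SZ)))
  step 12: S(S(mul(S(add(add(Z, Z), mul(Z, Z))), SZ)))
  step 13: S(S(add(SZ, mul(add(add(Z, Z), mul(Z, Z)), SZ))))
  step 14: S(S(S(add(Z, mul(add(add(Z, Z), mul(Z, Z)), SZ)))))
  step 15: S(S(S(mul(add(add(Z, Z), mul(Z, Z)), SZ))))
  step 16: S(S(S(mul(add(Z, mul(Z, Z)), SZ))))
  step 17: S(S(S(mul(mul(Z, Z), SZ))))
  step 18: S(S(S(mul(Z, SZ))))
  step 19: SSSZ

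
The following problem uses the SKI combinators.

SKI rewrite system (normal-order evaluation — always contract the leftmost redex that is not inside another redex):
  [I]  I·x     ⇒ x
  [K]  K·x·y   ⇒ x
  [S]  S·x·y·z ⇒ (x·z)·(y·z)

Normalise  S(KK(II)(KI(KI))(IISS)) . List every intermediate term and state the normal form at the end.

  start: S(KK(II)(KI(KI))(IISS))
  →1  S(K(KI(KI))(IISS))
  →2  S(KI(KI))
  →3  SI

Answer: normal form = SI  (in 3 steps)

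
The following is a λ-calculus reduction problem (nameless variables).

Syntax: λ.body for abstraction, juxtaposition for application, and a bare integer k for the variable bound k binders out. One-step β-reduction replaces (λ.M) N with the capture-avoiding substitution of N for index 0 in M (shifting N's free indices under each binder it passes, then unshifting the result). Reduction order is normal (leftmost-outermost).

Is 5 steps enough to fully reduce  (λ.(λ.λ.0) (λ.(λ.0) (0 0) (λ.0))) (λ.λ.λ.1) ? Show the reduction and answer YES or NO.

Answer: YES — reaches normal form λ.0 in 2 ≤ 5 steps

Derivation:
  start: (λ.(λ.λ.0) (λ.(λ.0) (0 0) (λ.0))) (λ.λ.λ.1)
  [1] (λ.λ.0) (λ.(λ.0) (0 0) (λ.0))
  [2] λ.0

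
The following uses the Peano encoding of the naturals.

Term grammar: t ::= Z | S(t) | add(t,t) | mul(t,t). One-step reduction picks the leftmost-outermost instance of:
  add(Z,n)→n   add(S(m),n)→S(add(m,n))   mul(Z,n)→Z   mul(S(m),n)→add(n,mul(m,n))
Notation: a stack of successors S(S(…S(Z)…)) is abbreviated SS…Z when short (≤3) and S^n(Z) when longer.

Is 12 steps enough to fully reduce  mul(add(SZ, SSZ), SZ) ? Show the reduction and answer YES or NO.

  start: mul(add(SZ, SSZ), SZ)
  [1] mul(S(add(Z, SSZ)), SZ)
  [2] add(SZ, mul(add(Z, SSZ), SZ))
  [3] S(add(Z, mul(add(Z, SSZ), SZ)))
  [4] S(mul(add(Z, SSZ), SZ))
  [5] S(mul(SSZ, SZ))
  [6] S(add(SZ, mul(SZ, SZ)))
  [7] S(S(add(Z, mul(SZ, SZ))))
  [8] S(S(mul(SZ, SZ)))
  [9] S(S(add(SZ, mul(Z, SZ))))
  [10] S(S(S(add(Z, mul(Z, SZ)))))
  [11] S(S(S(mul(Z, SZ))))
  [12] SSSZ

Answer: YES — reaches normal form SSSZ in 12 ≤ 12 steps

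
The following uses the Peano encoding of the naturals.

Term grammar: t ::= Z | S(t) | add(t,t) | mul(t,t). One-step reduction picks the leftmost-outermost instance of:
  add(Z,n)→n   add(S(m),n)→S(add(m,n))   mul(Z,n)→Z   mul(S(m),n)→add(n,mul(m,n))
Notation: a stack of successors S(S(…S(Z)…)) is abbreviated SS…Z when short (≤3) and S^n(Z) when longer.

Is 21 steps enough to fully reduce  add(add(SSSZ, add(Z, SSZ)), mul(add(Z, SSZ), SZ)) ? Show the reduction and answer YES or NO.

Answer: YES — reaches normal form S^7(Z) in 19 ≤ 21 steps

Derivation:
  start: add(add(SSSZ, add(Z, SSZ)), mul(add(Z, SSZ), SZ))
  →1  add(S(add(SSZ, add(Z, SSZ))), mul(add(Z, SSZ), SZ))
  →2  S(add(add(SSZ, add(Z, SSZ)), mul(add(Z, SSZ), SZ)))
  →3  S(add(S(add(SZ, add(Z, SSZ))), mul(add(Z, SSZ), SZ)))
  →4  S(S(add(add(SZ, add(Z, SSZ)), mul(add(Z, SSZ), SZ))))
  →5  S(S(add(S(add(Z, add(Z, SSZ))), mul(add(Z, SSZ), SZ))))
  →6  S(S(S(add(add(Z, add(Z, SSZ)), mul(add(Z, SSZ), SZ)))))
  →7  S(S(S(add(add(Z, SSZ), mul(add(Z, SSZ), SZ)))))
  →8  S(S(S(add(SSZ, mul(add(Z, SSZ), SZ)))))
  →9  S(S(S(S(add(SZ, mul(add(Z, SSZ), SZ))))))
  →10  S(S(S(S(S(add(Z, mul(add(Z, SSZ), SZ)))))))
  →11  S(S(S(S(S(mul(add(Z, SSZ), SZ))))))
  →12  S(S(S(S(S(mul(SSZ, SZ))))))
  →13  S(S(S(S(S(add(SZ, mul(SZ, SZ)))))))
  →14  S(S(S(S(S(S(add(Z, mul(SZ, SZ))))))))
  →15  S(S(S(S(S(S(mul(SZ, SZ)))))))
  →16  S(S(S(S(S(S(add(SZ, mul(Z, SZ))))))))
  →17  S(S(S(S(S(S(S(add(Z, mul(Z, SZ)))))))))
  →18  S(S(S(S(S(S(S(mul(Z, SZ))))))))
  →19  S^7(Z)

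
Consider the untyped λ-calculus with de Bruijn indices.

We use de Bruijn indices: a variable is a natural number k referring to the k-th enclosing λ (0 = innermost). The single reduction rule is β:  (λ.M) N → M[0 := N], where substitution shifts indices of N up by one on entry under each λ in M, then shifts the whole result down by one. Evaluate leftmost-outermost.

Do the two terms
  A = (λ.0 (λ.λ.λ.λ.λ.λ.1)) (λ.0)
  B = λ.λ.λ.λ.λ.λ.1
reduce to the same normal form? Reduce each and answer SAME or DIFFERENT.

Answer: SAME — A ⇓ λ.λ.λ.λ.λ.λ.1, B ⇓ λ.λ.λ.λ.λ.λ.1

Working:
Term A:
  start: (λ.0 (λ.λ.λ.λ.λ.λ.1)) (λ.0)
  [1] (λ.0) (λ.λ.λ.λ.λ.λ.1)
  [2] λ.λ.λ.λ.λ.λ.1

Term B:
  start: λ.λ.λ.λ.λ.λ.1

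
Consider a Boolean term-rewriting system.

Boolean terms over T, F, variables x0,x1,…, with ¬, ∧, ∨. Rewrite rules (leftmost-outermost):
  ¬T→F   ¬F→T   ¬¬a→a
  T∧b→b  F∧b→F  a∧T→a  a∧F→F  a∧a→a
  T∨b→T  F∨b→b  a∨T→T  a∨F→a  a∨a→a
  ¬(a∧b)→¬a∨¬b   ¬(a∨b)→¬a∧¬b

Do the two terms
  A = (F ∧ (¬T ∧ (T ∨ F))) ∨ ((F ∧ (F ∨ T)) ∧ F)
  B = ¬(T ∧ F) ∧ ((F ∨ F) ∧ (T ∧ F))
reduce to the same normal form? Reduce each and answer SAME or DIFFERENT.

Answer: SAME — A ⇓ F, B ⇓ F

Derivation:
Term A:
  start: (F ∧ (¬T ∧ (T ∨ F))) ∨ ((F ∧ (F ∨ T)) ∧ F)
  [1] F ∨ ((F ∧ (F ∨ T)) ∧ F)
  [2] (F ∧ (F ∨ T)) ∧ F
  [3] F

Term B:
  start: ¬(T ∧ F) ∧ ((F ∨ F) ∧ (T ∧ F))
  [1] (¬T ∨ ¬F) ∧ ((F ∨ F) ∧ (T ∧ F))
  [2] (F ∨ ¬F) ∧ ((F ∨ F) ∧ (T ∧ F))
  [3] ¬F ∧ ((F ∨ F) ∧ (T ∧ F))
  [4] T ∧ ((F ∨ F) ∧ (T ∧ F))
  [5] (F ∨ F) ∧ (T ∧ F)
  [6] F ∧ (T ∧ F)
  [7] F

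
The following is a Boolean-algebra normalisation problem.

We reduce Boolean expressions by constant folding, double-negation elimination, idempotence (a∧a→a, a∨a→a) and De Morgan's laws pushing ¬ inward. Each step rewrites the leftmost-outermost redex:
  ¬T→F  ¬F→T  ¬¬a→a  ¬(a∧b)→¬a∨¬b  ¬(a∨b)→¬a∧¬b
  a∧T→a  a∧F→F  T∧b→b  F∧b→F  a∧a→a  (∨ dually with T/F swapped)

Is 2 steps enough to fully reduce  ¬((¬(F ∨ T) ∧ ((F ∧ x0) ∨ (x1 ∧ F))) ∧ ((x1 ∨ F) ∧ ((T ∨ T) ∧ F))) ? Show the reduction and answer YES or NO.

Answer: NO — after 2 steps the term is (¬¬(F ∨ T) ∨ ¬((F ∧ x0) ∨ (x1 ∧ F))) ∨ ¬((x1 ∨ F) ∧ ((T ∨ T) ∧ F)), not yet normal

Working:
  start: ¬((¬(F ∨ T) ∧ ((F ∧ x0) ∨ (x1 ∧ F))) ∧ ((x1 ∨ F) ∧ ((T ∨ T) ∧ F)))
  →1  ¬(¬(F ∨ T) ∧ ((F ∧ x0) ∨ (x1 ∧ F))) ∨ ¬((x1 ∨ F) ∧ ((T ∨ T) ∧ F))
  →2  (¬¬(F ∨ T) ∨ ¬((F ∧ x0) ∨ (x1 ∧ F))) ∨ ¬((x1 ∨ F) ∧ ((T ∨ T) ∧ F))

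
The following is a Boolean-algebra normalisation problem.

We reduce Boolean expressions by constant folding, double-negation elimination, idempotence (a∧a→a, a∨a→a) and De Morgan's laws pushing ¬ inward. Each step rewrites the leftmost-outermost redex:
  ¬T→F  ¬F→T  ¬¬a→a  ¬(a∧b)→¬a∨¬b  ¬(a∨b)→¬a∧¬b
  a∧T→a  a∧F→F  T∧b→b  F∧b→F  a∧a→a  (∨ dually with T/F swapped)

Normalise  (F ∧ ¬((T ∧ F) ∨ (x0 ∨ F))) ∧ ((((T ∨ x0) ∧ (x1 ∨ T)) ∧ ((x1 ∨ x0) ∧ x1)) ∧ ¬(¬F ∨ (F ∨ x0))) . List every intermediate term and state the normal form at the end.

Answer: normal form = F  (in 2 steps)

Reduction:
  start: (F ∧ ¬((T ∧ F) ∨ (x0 ∨ F))) ∧ ((((T ∨ x0) ∧ (x1 ∨ T)) ∧ ((x1 ∨ x0) ∧ x1)) ∧ ¬(¬F ∨ (F ∨ x0)))
  →1  F ∧ ((((T ∨ x0) ∧ (x1 ∨ T)) ∧ ((x1 ∨ x0) ∧ x1)) ∧ ¬(¬F ∨ (F ∨ x0)))
  →2  F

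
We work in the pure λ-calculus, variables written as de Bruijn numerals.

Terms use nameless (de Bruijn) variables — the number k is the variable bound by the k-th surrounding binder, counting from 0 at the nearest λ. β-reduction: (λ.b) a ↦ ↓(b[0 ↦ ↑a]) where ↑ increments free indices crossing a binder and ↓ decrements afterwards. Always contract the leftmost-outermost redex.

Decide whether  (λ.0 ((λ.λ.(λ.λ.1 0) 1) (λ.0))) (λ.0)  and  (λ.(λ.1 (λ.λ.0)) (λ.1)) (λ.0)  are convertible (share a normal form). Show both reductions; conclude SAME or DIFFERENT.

Term A:
  start: (λ.0 ((λ.λ.(λ.λ.1 0) 1) (λ.0))) (λ.0)
  [1] (λ.0) ((λ.λ.(λ.λ.1 0) 1) (λ.0))
  [2] (λ.λ.(λ.λ.1 0) 1) (λ.0)
  [3] λ.(λ.λ.1 0) (λ.0)
  [4] λ.λ.(λ.0) 0
  [5] λ.λ.0

Term B:
  start: (λ.(λ.1 (λ.λ.0)) (λ.1)) (λ.0)
  [1] (λ.(λ.0) (λ.λ.0)) (λ.λ.0)
  [2] (λ.0) (λ.λ.0)
  [3] λ.λ.0

Answer: SAME — A ⇓ λ.λ.0, B ⇓ λ.λ.0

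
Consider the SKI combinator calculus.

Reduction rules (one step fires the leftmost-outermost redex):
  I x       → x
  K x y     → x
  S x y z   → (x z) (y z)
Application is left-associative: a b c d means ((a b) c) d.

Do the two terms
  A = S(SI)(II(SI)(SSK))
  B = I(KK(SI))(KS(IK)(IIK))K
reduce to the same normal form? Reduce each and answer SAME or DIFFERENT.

Answer: DIFFERENT — A ⇓ S(SI)(SI(SSK)), B ⇓ SK

Reduction:
Term A:
  start: S(SI)(II(SI)(SSK))
  step 1: S(SI)(I(SI)(SSK))
  step 2: S(SI)(SI(SSK))

Term B:
  start: I(KK(SI))(KS(IK)(IIK))K
  step 1: KK(SI)(KS(IK)(IIK))K
  step 2: K(KS(IK)(IIK))K
  step 3: KS(IK)(IIK)
  step 4: S(IIK)
  step 5: S(IK)
  step 6: SK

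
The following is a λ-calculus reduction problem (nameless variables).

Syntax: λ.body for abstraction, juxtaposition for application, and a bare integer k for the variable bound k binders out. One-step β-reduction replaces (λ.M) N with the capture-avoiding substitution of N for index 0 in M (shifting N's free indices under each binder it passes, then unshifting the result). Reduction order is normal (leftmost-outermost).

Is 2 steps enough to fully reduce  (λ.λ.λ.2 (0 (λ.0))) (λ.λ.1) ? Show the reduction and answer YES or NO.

Answer: YES — reaches normal form λ.λ.λ.1 (λ.0) in 2 ≤ 2 steps

Derivation:
  start: (λ.λ.λ.2 (0 (λ.0))) (λ.λ.1)
  [1] λ.λ.(λ.λ.1) (0 (λ.0))
  [2] λ.λ.λ.1 (λ.0)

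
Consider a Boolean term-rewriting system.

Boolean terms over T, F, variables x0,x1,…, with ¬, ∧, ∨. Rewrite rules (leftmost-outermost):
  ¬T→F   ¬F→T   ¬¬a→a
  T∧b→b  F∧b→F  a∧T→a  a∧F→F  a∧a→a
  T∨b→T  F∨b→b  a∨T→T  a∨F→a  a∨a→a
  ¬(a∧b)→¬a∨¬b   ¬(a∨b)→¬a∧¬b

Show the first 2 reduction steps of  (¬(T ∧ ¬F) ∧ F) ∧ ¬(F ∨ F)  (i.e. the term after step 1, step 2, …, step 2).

Answer: after 2 steps: F

Derivation:
  start: (¬(T ∧ ¬F) ∧ F) ∧ ¬(F ∨ F)
  →1  F ∧ ¬(F ∨ F)
  →2  F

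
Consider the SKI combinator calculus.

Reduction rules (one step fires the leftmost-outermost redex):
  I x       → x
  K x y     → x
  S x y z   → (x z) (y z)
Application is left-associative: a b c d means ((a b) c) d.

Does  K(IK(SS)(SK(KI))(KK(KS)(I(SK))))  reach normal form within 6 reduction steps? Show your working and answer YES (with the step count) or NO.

Answer: YES — reaches normal form K(SS(K(SK))) in 4 ≤ 6 steps

Derivation:
  start: K(IK(SS)(SK(KI))(KK(KS)(I(SK))))
  step 1: K(K(SS)(SK(KI))(KK(KS)(I(SK))))
  step 2: K(SS(KK(KS)(I(SK))))
  step 3: K(SS(K(I(SK))))
  step 4: K(SS(K(SK)))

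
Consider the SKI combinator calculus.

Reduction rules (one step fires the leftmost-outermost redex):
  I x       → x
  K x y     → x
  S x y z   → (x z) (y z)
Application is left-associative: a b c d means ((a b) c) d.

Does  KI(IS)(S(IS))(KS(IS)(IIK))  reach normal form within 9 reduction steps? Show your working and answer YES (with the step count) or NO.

Answer: YES — reaches normal form SS(SK) in 6 ≤ 9 steps

Reduction:
  start: KI(IS)(S(IS))(KS(IS)(IIK))
  step 1: I(S(IS))(KS(IS)(IIK))
  step 2: S(IS)(KS(IS)(IIK))
  step 3: SS(KS(IS)(IIK))
  step 4: SS(S(IIK))
  step 5: SS(S(IK))
  step 6: SS(SK)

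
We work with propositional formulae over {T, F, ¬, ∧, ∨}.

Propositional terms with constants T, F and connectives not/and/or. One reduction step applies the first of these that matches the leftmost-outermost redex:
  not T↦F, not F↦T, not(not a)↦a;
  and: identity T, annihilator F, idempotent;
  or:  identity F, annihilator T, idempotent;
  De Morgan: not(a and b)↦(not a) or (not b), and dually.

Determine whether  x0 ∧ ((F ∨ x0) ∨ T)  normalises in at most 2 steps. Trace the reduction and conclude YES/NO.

  start: x0 ∧ ((F ∨ x0) ∨ T)
  step 1: x0 ∧ T
  step 2: x0

Answer: YES — reaches normal form x0 in 2 ≤ 2 steps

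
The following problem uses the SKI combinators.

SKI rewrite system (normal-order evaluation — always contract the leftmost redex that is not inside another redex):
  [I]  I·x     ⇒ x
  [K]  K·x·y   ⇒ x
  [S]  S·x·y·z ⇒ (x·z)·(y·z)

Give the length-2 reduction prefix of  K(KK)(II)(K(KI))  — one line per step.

  start: K(KK)(II)(K(KI))
  →1  KK(K(KI))
  →2  K

Answer: after 2 steps: K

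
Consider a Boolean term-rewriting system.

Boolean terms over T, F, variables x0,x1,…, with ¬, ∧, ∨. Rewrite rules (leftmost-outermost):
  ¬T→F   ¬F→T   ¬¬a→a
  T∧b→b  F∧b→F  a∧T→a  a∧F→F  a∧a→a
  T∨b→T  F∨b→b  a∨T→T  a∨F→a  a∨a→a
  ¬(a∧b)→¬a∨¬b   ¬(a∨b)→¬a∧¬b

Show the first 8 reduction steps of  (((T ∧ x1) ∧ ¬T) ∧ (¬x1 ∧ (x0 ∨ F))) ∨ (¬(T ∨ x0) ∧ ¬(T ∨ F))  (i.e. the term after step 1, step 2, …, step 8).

  start: (((T ∧ x1) ∧ ¬T) ∧ (¬x1 ∧ (x0 ∨ F))) ∨ (¬(T ∨ x0) ∧ ¬(T ∨ F))
  step 1: ((x1 ∧ ¬T) ∧ (¬x1 ∧ (x0 ∨ F))) ∨ (¬(T ∨ x0) ∧ ¬(T ∨ F))
  step 2: ((x1 ∧ F) ∧ (¬x1 ∧ (x0 ∨ F))) ∨ (¬(T ∨ x0) ∧ ¬(T ∨ F))
  step 3: (F ∧ (¬x1 ∧ (x0 ∨ F))) ∨ (¬(T ∨ x0) ∧ ¬(T ∨ F))
  step 4: F ∨ (¬(T ∨ x0) ∧ ¬(T ∨ F))
  step 5: ¬(T ∨ x0) ∧ ¬(T ∨ F)
  step 6: (¬T ∧ ¬x0) ∧ ¬(T ∨ F)
  step 7: (F ∧ ¬x0) ∧ ¬(T ∨ F)
  step 8: F ∧ ¬(T ∨ F)

Answer: after 8 steps: F ∧ ¬(T ∨ F)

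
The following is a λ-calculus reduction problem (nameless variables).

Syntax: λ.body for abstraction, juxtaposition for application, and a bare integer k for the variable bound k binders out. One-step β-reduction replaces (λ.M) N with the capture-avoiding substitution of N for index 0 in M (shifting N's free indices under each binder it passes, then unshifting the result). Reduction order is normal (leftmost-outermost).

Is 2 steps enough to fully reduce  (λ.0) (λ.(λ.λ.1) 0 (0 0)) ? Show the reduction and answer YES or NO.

Answer: NO — after 2 steps the term is λ.(λ.1) (0 0), not yet normal

Derivation:
  start: (λ.0) (λ.(λ.λ.1) 0 (0 0))
  →1  λ.(λ.λ.1) 0 (0 0)
  →2  λ.(λ.1) (0 0)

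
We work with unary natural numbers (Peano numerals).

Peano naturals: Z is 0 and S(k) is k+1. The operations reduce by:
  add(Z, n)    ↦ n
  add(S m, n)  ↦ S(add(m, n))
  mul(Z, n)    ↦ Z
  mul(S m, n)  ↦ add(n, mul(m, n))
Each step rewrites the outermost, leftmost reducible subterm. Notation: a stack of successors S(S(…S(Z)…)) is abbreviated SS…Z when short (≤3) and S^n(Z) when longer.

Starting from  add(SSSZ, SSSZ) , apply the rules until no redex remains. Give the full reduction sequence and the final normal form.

Answer: normal form = S^6(Z)  (in 4 steps)

Reduction:
  start: add(SSSZ, SSSZ)
  →1  S(add(SSZ, SSSZ))
  →2  S(S(add(SZ, SSSZ)))
  →3  S(S(S(add(Z, SSSZ))))
  →4  S^6(Z)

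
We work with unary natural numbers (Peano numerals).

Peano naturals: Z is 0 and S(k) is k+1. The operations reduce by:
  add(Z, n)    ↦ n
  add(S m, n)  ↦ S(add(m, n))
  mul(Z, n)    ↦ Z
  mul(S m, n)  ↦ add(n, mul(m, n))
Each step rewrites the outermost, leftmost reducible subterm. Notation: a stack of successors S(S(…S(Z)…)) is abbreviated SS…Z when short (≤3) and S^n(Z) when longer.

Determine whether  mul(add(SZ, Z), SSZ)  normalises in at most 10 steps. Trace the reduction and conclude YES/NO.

  start: mul(add(SZ, Z), SSZ)
  [1] mul(S(add(Z, Z)), SSZ)
  [2] add(SSZ, mul(add(Z, Z), SSZ))
  [3] S(add(SZ, mul(add(Z, Z), SSZ)))
  [4] S(S(add(Z, mul(add(Z, Z), SSZ))))
  [5] S(S(mul(add(Z, Z), SSZ)))
  [6] S(S(mul(Z, SSZ)))
  [7] SSZ

Answer: YES — reaches normal form SSZ in 7 ≤ 10 steps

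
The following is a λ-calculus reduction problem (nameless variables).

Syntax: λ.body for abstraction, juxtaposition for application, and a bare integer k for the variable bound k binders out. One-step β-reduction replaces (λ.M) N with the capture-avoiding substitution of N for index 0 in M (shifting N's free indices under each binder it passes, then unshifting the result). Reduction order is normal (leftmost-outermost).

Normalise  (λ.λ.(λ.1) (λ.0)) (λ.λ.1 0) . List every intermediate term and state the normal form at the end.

Answer: normal form = λ.0  (in 2 steps)

Working:
  start: (λ.λ.(λ.1) (λ.0)) (λ.λ.1 0)
  [1] λ.(λ.1) (λ.0)
  [2] λ.0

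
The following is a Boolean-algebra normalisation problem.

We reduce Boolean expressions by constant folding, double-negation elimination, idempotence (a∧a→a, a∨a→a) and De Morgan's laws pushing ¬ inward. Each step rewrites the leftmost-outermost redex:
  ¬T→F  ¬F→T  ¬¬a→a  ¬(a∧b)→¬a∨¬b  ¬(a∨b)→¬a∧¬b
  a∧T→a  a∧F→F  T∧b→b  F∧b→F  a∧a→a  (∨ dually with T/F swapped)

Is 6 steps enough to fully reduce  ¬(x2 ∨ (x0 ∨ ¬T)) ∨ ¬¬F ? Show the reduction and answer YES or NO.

Answer: YES — reaches normal form ¬x2 ∧ ¬x0 in 6 ≤ 6 steps

Derivation:
  start: ¬(x2 ∨ (x0 ∨ ¬T)) ∨ ¬¬F
  →1  (¬x2 ∧ ¬(x0 ∨ ¬T)) ∨ ¬¬F
  →2  (¬x2 ∧ (¬x0 ∧ ¬¬T)) ∨ ¬¬F
  →3  (¬x2 ∧ (¬x0 ∧ T)) ∨ ¬¬F
  →4  (¬x2 ∧ ¬x0) ∨ ¬¬F
  →5  (¬x2 ∧ ¬x0) ∨ F
  →6  ¬x2 ∧ ¬x0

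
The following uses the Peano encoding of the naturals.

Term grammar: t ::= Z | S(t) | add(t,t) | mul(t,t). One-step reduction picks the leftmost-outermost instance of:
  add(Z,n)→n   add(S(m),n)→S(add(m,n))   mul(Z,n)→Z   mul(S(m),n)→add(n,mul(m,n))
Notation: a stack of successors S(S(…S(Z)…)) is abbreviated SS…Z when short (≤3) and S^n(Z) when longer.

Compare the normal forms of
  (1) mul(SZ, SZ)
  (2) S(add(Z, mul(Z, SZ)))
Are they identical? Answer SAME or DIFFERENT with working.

Answer: SAME — A ⇓ SZ, B ⇓ SZ

Working:
Term A:
  start: mul(SZ, SZ)
  →1  add(SZ, mul(Z, SZ))
  →2  S(add(Z, mul(Z, SZ)))
  →3  S(mul(Z, SZ))
  →4  SZ

Term B:
  start: S(add(Z, mul(Z, SZ)))
  →1  S(mul(Z, SZ))
  →2  SZ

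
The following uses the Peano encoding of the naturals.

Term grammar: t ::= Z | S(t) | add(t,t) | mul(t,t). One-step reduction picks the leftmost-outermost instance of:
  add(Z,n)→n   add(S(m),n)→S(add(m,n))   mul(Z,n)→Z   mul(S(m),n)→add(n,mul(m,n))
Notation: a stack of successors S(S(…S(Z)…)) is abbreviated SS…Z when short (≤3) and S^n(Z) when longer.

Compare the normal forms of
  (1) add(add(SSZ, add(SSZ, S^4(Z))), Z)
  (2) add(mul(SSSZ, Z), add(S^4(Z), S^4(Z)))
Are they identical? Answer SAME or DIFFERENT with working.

Term A:
  start: add(add(SSZ, add(SSZ, S^4(Z))), Z)
  step 1: add(S(add(SZ, add(SSZ, S^4(Z)))), Z)
  step 2: S(add(add(SZ, add(SSZ, S^4(Z))), Z))
  step 3: S(add(S(add(Z, add(SSZ, S^4(Z)))), Z))
  step 4: S(S(add(add(Z, add(SSZ, S^4(Z))), Z)))
  step 5: S(S(add(add(SSZ, S^4(Z)), Z)))
  step 6: S(S(add(S(add(SZ, S^4(Z))), Z)))
  step 7: S(S(S(add(add(SZ, S^4(Z)), Z))))
  step 8: S(S(S(add(S(add(Z, S^4(Z))), Z))))
  step 9: S(S(S(S(add(add(Z, S^4(Z)), Z)))))
  step 10: S(S(S(S(add(S^4(Z), Z)))))
  step 11: S(S(S(S(S(add(SSSZ, Z))))))
  step 12: S(S(S(S(S(S(add(SSZ, Z)))))))
  step 13: S(S(S(S(S(S(S(add(SZ, Z))))))))
  step 14: S(S(S(S(S(S(S(S(add(Z, Z)))))))))
  step 15: S^8(Z)

Term B:
  start: add(mul(SSSZ, Z), add(S^4(Z), S^4(Z)))
  step 1: add(add(Z, mul(SSZ, Z)), add(S^4(Z), S^4(Z)))
  step 2: add(mul(SSZ, Z), add(S^4(Z), S^4(Z)))
  step 3: add(add(Z, mul(SZ, Z)), add(S^4(Z), S^4(Z)))
  step 4: add(mul(SZ, Z), add(S^4(Z), S^4(Z)))
  step 5: add(add(Z, mul(Z, Z)), add(S^4(Z), S^4(Z)))
  step 6: add(mul(Z, Z), add(S^4(Z), S^4(Z)))
  step 7: add(Z, add(S^4(Z), S^4(Z)))
  step 8: add(S^4(Z), S^4(Z))
  step 9: S(add(SSSZ, S^4(Z)))
  step 10: S(S(add(SSZ, S^4(Z))))
  step 11: S(S(S(add(SZ, S^4(Z)))))
  step 12: S(S(S(S(add(Z, S^4(Z))))))
  step 13: S^8(Z)

Answer: SAME — A ⇓ S^8(Z), B ⇓ S^8(Z)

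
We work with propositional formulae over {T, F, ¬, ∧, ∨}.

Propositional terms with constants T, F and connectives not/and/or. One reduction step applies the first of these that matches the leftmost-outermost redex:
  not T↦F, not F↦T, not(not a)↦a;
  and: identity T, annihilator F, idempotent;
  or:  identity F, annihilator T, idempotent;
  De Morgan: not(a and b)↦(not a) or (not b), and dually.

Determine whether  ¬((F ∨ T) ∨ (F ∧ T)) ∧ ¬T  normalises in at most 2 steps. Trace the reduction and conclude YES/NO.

  start: ¬((F ∨ T) ∨ (F ∧ T)) ∧ ¬T
  step 1: (¬(F ∨ T) ∧ ¬(F ∧ T)) ∧ ¬T
  step 2: ((¬F ∧ ¬T) ∧ ¬(F ∧ T)) ∧ ¬T

Answer: NO — after 2 steps the term is ((¬F ∧ ¬T) ∧ ¬(F ∧ T)) ∧ ¬T, not yet normal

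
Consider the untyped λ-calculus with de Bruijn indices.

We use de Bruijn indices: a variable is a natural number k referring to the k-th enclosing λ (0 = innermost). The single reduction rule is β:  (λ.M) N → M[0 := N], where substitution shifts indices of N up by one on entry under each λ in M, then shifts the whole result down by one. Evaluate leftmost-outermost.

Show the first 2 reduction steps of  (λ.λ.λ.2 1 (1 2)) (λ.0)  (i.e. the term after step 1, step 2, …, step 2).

  start: (λ.λ.λ.2 1 (1 2)) (λ.0)
  step 1: λ.λ.(λ.0) 1 (1 (λ.0))
  step 2: λ.λ.1 (1 (λ.0))

Answer: after 2 steps: λ.λ.1 (1 (λ.0))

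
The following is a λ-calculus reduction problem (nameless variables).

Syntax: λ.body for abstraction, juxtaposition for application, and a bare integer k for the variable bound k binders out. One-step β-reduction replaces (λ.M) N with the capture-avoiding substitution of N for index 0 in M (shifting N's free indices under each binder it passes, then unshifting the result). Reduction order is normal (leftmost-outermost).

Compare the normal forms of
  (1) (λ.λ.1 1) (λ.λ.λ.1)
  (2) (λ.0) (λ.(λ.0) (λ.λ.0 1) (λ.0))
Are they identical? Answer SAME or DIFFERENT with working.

Term A:
  start: (λ.λ.1 1) (λ.λ.λ.1)
  [1] λ.(λ.λ.λ.1) (λ.λ.λ.1)
  [2] λ.λ.λ.1

Term B:
  start: (λ.0) (λ.(λ.0) (λ.λ.0 1) (λ.0))
  [1] λ.(λ.0) (λ.λ.0 1) (λ.0)
  [2] λ.(λ.λ.0 1) (λ.0)
  [3] λ.λ.0 (λ.0)

Answer: DIFFERENT — A ⇓ λ.λ.λ.1, B ⇓ λ.λ.0 (λ.0)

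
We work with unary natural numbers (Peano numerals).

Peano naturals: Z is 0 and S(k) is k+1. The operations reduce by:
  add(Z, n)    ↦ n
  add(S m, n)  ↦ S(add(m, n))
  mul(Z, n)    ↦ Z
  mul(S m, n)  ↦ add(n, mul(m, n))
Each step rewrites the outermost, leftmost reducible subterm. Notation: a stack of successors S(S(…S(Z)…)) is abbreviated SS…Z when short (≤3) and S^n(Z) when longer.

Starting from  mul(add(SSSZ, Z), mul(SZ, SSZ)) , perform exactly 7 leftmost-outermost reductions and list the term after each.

Answer: after 7 steps: S(S(add(add(Z, mul(Z, SSZ)), mul(add(SSZ, Z), mul(SZ, SSZ)))))

Reduction:
  start: mul(add(SSSZ, Z), mul(SZ, SSZ))
  [1] mul(S(add(SSZ, Z)), mul(SZ, SSZ))
  [2] add(mul(SZ, SSZ), mul(add(SSZ, Z), mul(SZ, SSZ)))
  [3] add(add(SSZ, mul(Z, SSZ)), mul(add(SSZ, Z), mul(SZ, SSZ)))
  [4] add(S(add(SZ, mul(Z, SSZ))), mul(add(SSZ, Z), mul(SZ, SSZ)))
  [5] S(add(add(SZ, mul(Z, SSZ)), mul(add(SSZ, Z), mul(SZ, SSZ))))
  [6] S(add(S(add(Z, mul(Z, SSZ))), mul(add(SSZ, Z), mul(SZ, SSZ))))
  [7] S(S(add(add(Z, mul(Z, SSZ)), mul(add(SSZ, Z), mul(SZ, SSZ)))))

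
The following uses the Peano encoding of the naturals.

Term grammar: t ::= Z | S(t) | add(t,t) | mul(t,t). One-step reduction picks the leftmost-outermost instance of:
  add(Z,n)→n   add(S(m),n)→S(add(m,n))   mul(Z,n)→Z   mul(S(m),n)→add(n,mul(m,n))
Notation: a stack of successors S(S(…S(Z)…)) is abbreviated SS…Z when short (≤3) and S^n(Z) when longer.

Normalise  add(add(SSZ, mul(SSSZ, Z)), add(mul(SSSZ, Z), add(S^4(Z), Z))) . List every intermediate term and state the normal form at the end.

Answer: normal form = S^6(Z)  (in 26 steps)

Derivation:
  start: add(add(SSZ, mul(SSSZ, Z)), add(mul(SSSZ, Z), add(S^4(Z), Z)))
  [1] add(S(add(SZ, mul(SSSZ, Z))), add(mul(SSSZ, Z), add(S^4(Z), Z)))
  [2] S(add(add(SZ, mul(SSSZ, Z)), add(mul(SSSZ, Z), add(S^4(Z), Z))))
  [3] S(add(S(add(Z, mul(SSSZ, Z))), add(mul(SSSZ, Z), add(S^4(Z), Z))))
  [4] S(S(add(add(Z, mul(SSSZ, Z)), add(mul(SSSZ, Z), add(S^4(Z), Z)))))
  [5] S(S(add(mul(SSSZ, Z), add(mul(SSSZ, Z), add(S^4(Z), Z)))))
  [6] S(S(add(add(Z, mul(SSZ, Z)), add(mul(SSSZ, Z), add(S^4(Z), Z)))))
  [7] S(S(add(mul(SSZ, Z), add(mul(SSSZ, Z), add(S^4(Z), Z)))))
  [8] S(S(add(add(Z, mul(SZ, Z)), add(mul(SSSZ, Z), add(S^4(Z), Z)))))
  [9] S(S(add(mul(SZ, Z), add(mul(SSSZ, Z), add(S^4(Z), Z)))))
  [10] S(S(add(add(Z, mul(Z, Z)), add(mul(SSSZ, Z), add(S^4(Z), Z)))))
  [11] S(S(add(mul(Z, Z), add(mul(SSSZ, Z), add(S^4(Z), Z)))))
  [12] S(S(add(Z, add(mul(SSSZ, Z), add(S^4(Z), Z)))))
  [13] S(S(add(mul(SSSZ, Z), add(S^4(Z), Z))))
  [14] S(S(add(add(Z, mul(SSZ, Z)), add(S^4(Z), Z))))
  [15] S(S(add(mul(SSZ, Z), add(S^4(Z), Z))))
  [16] S(S(add(add(Z, mul(SZ, Z)), add(S^4(Z), Z))))
  [17] S(S(add(mul(SZ, Z), add(S^4(Z), Z))))
  [18] S(S(add(add(Z, mul(Z, Z)), add(S^4(Z), Z))))
  [19] S(S(add(mul(Z, Z), add(S^4(Z), Z))))
  [20] S(S(add(Z, add(S^4(Z), Z))))
  [21] S(S(add(S^4(Z), Z)))
  [22] S(S(S(add(SSSZ, Z))))
  [23] S(S(S(S(add(SSZ, Z)))))
  [24] S(S(S(S(S(add(SZ, Z))))))
  [25] S(S(S(S(S(S(add(Z, Z)))))))
  [26] S^6(Z)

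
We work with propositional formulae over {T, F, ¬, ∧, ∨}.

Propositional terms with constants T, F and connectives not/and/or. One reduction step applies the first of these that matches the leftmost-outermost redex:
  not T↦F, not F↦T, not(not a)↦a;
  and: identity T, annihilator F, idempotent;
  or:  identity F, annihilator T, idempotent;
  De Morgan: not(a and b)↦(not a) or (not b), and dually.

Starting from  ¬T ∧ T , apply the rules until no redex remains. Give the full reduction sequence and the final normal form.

Answer: normal form = F  (in 2 steps)

Working:
  start: ¬T ∧ T
  [1] ¬T
  [2] F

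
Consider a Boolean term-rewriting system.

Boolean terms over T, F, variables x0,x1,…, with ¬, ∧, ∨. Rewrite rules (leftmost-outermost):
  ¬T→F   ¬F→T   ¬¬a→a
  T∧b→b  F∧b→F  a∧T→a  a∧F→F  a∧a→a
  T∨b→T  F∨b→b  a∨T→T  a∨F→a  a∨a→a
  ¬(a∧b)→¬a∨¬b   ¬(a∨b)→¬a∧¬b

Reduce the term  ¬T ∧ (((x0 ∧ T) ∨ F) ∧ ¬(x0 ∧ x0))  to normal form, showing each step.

Answer: normal form = F  (in 2 steps)

Derivation:
  start: ¬T ∧ (((x0 ∧ T) ∨ F) ∧ ¬(x0 ∧ x0))
  [1] F ∧ (((x0 ∧ T) ∨ F) ∧ ¬(x0 ∧ x0))
  [2] F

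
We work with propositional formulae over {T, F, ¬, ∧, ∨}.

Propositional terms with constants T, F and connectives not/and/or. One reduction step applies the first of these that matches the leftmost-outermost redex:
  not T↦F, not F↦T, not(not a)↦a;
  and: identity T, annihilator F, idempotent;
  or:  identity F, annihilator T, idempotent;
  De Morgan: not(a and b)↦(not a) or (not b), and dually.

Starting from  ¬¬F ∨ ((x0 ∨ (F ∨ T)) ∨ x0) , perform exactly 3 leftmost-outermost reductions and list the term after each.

Answer: after 3 steps: (x0 ∨ T) ∨ x0

Reduction:
  start: ¬¬F ∨ ((x0 ∨ (F ∨ T)) ∨ x0)
  →1  F ∨ ((x0 ∨ (F ∨ T)) ∨ x0)
  →2  (x0 ∨ (F ∨ T)) ∨ x0
  →3  (x0 ∨ T) ∨ x0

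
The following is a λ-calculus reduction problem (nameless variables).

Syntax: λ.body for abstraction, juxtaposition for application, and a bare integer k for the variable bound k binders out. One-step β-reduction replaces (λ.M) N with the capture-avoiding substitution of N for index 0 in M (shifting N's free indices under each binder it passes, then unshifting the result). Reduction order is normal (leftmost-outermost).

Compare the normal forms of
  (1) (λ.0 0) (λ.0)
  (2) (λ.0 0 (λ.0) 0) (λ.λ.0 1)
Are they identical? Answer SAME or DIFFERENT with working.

Answer: DIFFERENT — A ⇓ λ.0, B ⇓ λ.0 (λ.λ.0 1)

Derivation:
Term A:
  start: (λ.0 0) (λ.0)
  →1  (λ.0) (λ.0)
  →2  λ.0

Term B:
  start: (λ.0 0 (λ.0) 0) (λ.λ.0 1)
  →1  (λ.λ.0 1) (λ.λ.0 1) (λ.0) (λ.λ.0 1)
  →2  (λ.0 (λ.λ.0 1)) (λ.0) (λ.λ.0 1)
  →3  (λ.0) (λ.λ.0 1) (λ.λ.0 1)
  →4  (λ.λ.0 1) (λ.λ.0 1)
  →5  λ.0 (λ.λ.0 1)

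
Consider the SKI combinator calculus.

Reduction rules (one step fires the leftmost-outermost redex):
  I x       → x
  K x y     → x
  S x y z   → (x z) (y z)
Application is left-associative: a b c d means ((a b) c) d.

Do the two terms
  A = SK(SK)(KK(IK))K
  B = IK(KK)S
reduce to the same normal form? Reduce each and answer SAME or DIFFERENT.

Term A:
  start: SK(SK)(KK(IK))K
  step 1: K(KK(IK))(SK(KK(IK)))K
  step 2: KK(IK)K
  step 3: KK

Term B:
  start: IK(KK)S
  step 1: K(KK)S
  step 2: KK

Answer: SAME — A ⇓ KK, B ⇓ KK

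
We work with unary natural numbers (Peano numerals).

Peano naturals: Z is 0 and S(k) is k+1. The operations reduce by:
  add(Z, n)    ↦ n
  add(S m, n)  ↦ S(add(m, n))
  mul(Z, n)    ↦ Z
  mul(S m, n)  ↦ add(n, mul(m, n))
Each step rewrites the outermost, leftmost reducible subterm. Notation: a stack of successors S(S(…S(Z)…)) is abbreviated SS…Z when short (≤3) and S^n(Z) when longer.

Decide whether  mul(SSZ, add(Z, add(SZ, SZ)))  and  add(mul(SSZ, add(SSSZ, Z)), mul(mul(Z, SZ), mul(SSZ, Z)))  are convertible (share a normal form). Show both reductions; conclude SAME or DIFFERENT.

Answer: DIFFERENT — A ⇓ S^4(Z), B ⇓ S^6(Z)

Working:
Term A:
  start: mul(SSZ, add(Z, add(SZ, SZ)))
  step 1: add(add(Z, add(SZ, SZ)), mul(SZ, add(Z, add(SZ, SZ))))
  step 2: add(add(SZ, SZ), mul(SZ, add(Z, add(SZ, SZ))))
  step 3: add(S(add(Z, SZ)), mul(SZ, add(Z, add(SZ, SZ))))
  step 4: S(add(add(Z, SZ), mul(SZ, add(Z, add(SZ, SZ)))))
  step 5: S(add(SZ, mul(SZ, add(Z, add(SZ, SZ)))))
  step 6: S(S(add(Z, mul(SZ, add(Z, add(SZ, SZ))))))
  step 7: S(S(mul(SZ, add(Z, add(SZ, SZ)))))
  step 8: S(S(add(add(Z, add(SZ, SZ)), mul(Z, add(Z, add(SZ, SZ))))))
  step 9: S(S(add(add(SZ, SZ), mul(Z, add(Z, add(SZ, SZ))))))
  step 10: S(S(add(S(add(Z, SZ)), mul(Z, add(Z, add(SZ, SZ))))))
  step 11: S(S(S(add(add(Z, SZ), mul(Z, add(Z, add(SZ, SZ)))))))
  step 12: S(S(S(add(SZ, mul(Z, add(Z, add(SZ, SZ)))))))
  step 13: S(S(S(S(add(Z, mul(Z, add(Z, add(SZ, SZ))))))))
  step 14: S(S(S(S(mul(Z, add(Z, add(SZ, SZ)))))))
  step 15: S^4(Z)

Term B:
  start: add(mul(SSZ, add(SSSZ, Z)), mul(mul(Z, SZ), mul(SSZ, Z)))
  step 1: add(add(add(SSSZ, Z), mul(SZ, add(SSSZ, Z))), mul(mul(Z, SZ), mul(SSZ, Z)))
  step 2: add(add(S(add(SSZ, Z)), mul(SZ, add(SSSZ, Z))), mul(mul(Z, SZ), mul(SSZ, Z)))
  step 3: add(S(add(add(SSZ, Z), mul(SZ, add(SSSZ, Z)))), mul(mul(Z, SZ), mul(SSZ, Z)))
  step 4: S(add(add(add(SSZ, Z), mul(SZ, add(SSSZ, Z))), mul(mul(Z, SZ), mul(SSZ, Z))))
  step 5: S(add(add(S(add(SZ, Z)), mul(SZ, add(SSSZ, Z))), mul(mul(Z, SZ), mul(SSZ, Z))))
  step 6: S(add(S(add(add(SZ, Z), mul(SZ, add(SSSZ, Z)))), mul(mul(Z, SZ), mul(SSZ, Z))))
  step 7: S(S(add(add(add(SZ, Z), mul(SZ, add(SSSZ, Z))), mul(mul(Z, SZ), mul(SSZ, Z)))))
  step 8: S(S(add(add(S(add(Z, Z)), mul(SZ, add(SSSZ, Z))), mul(mul(Z, SZ), mul(SSZ, Z)))))
  step 9: S(S(add(S(add(add(Z, Z), mul(SZ, add(SSSZ, Z)))), mul(mul(Z, SZ), mul(SSZ, Z)))))
  step 10: S(S(S(add(add(add(Z, Z), mul(SZ, add(SSSZ, Z))), mul(mul(Z, SZ), mul(SSZ, Z))))))
  step 11: S(S(S(add(add(Z, mul(SZ, add(SSSZ, Z))), mul(mul(Z, SZ), mul(SSZ, Z))))))
  step 12: S(S(S(add(mul(SZ, add(SSSZ, Z)), mul(mul(Z, SZ), mul(SSZ, Z))))))
  step 13: S(S(S(add(add(add(SSSZ, Z), mul(Z, add(SSSZ, Z))), mul(mul(Z, SZ), mul(SSZ, Z))))))
  step 14: S(S(S(add(add(S(add(SSZ, Z)), mul(Z, add(SSSZ, Z))), mul(mul(Z, SZ), mul(SSZ, Z))))))
  step 15: S(S(S(add(S(add(add(SSZ, Z), mul(Z, add(SSSZ, Z)))), mul(mul(Z, SZ), mul(SSZ, Z))))))
  step 16: S(S(S(S(add(add(add(SSZ, Z), mul(Z, add(SSSZ, Z))), mul(mul(Z, SZ), mul(SSZ, Z)))))))
  step 17: S(S(S(S(add(add(S(add(SZ, Z)), mul(Z, add(SSSZ, Z))), mul(mul(Z, SZ), mul(SSZ, Z)))))))
  step 18: S(S(S(S(add(S(add(add(SZ, Z), mul(Z, add(SSSZ, Z)))), mul(mul(Z, SZ), mul(SSZ, Z)))))))
  step 19: S(S(S(S(S(add(add(add(SZ, Z), mul(Z, add(SSSZ, Z))), mul(mul(Z, SZ), mul(SSZ, Z))))))))
  step 20: S(S(S(S(S(add(add(S(add(Z, Z)), mul(Z, add(SSSZ, Z))), mul(mul(Z, SZ), mul(SSZ, Z))))))))
  step 21: S(S(S(S(S(add(S(add(add(Z, Z), mul(Z, add(SSSZ, Z)))), mul(mul(Z, SZ), mul(SSZ, Z))))))))
  step 22: S(S(S(S(S(S(add(add(add(Z, Z), mul(Z, add(SSSZ, Z))), mul(mul(Z, SZ), mul(SSZ, Z)))))))))
  step 23: S(S(S(S(S(S(add(add(Z, mul(Z, add(SSSZ, Z))), mul(mul(Z, SZ), mul(SSZ, Z)))))))))
  step 24: S(S(S(S(S(S(add(mul(Z, add(SSSZ, Z)), mul(mul(Z, SZ), mul(SSZ, Z)))))))))
  step 25: S(S(S(S(S(S(add(Z, mul(mul(Z, SZ), mul(SSZ, Z)))))))))
  step 26: S(S(S(S(S(S(mul(mul(Z, SZ), mul(SSZ, Z))))))))
  step 27: S(S(S(S(S(S(mul(Z, mul(SSZ, Z))))))))
  step 28: S^6(Z)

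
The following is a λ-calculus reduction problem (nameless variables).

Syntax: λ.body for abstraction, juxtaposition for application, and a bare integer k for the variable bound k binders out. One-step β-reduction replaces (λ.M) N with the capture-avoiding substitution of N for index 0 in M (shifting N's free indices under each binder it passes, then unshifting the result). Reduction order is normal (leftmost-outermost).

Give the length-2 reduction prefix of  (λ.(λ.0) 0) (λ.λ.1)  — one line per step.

  start: (λ.(λ.0) 0) (λ.λ.1)
  [1] (λ.0) (λ.λ.1)
  [2] λ.λ.1

Answer: after 2 steps: λ.λ.1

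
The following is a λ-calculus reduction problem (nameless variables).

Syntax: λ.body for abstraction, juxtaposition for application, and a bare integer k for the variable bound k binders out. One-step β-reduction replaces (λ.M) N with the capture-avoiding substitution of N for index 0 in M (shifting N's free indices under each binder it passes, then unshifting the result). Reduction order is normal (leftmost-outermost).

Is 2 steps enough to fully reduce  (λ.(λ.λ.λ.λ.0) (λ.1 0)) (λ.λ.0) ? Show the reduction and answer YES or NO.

Answer: YES — reaches normal form λ.λ.λ.0 in 2 ≤ 2 steps

Derivation:
  start: (λ.(λ.λ.λ.λ.0) (λ.1 0)) (λ.λ.0)
  [1] (λ.λ.λ.λ.0) (λ.(λ.λ.0) 0)
  [2] λ.λ.λ.0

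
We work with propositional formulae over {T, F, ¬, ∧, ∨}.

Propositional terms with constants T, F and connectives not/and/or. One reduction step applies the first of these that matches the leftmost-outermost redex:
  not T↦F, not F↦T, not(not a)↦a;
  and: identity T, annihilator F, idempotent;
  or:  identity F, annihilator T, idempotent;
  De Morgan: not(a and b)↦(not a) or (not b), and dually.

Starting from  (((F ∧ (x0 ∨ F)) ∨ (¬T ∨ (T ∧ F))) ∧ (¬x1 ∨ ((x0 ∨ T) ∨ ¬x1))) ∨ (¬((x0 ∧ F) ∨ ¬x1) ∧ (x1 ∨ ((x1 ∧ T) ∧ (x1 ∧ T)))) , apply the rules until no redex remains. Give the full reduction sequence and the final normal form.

  start: (((F ∧ (x0 ∨ F)) ∨ (¬T ∨ (T ∧ F))) ∧ (¬x1 ∨ ((x0 ∨ T) ∨ ¬x1))) ∨ (¬((x0 ∧ F) ∨ ¬x1) ∧ (x1 ∨ ((x1 ∧ T) ∧ (x1 ∧ T))))
  step 1: ((F ∨ (¬T ∨ (T ∧ F))) ∧ (¬x1 ∨ ((x0 ∨ T) ∨ ¬x1))) ∨ (¬((x0 ∧ F) ∨ ¬x1) ∧ (x1 ∨ ((x1 ∧ T) ∧ (x1 ∧ T))))
  step 2: ((¬T ∨ (T ∧ F)) ∧ (¬x1 ∨ ((x0 ∨ T) ∨ ¬x1))) ∨ (¬((x0 ∧ F) ∨ ¬x1) ∧ (x1 ∨ ((x1 ∧ T) ∧ (x1 ∧ T))))
  step 3: ((F ∨ (T ∧ F)) ∧ (¬x1 ∨ ((x0 ∨ T) ∨ ¬x1))) ∨ (¬((x0 ∧ F) ∨ ¬x1) ∧ (x1 ∨ ((x1 ∧ T) ∧ (x1 ∧ T))))
  step 4: ((T ∧ F) ∧ (¬x1 ∨ ((x0 ∨ T) ∨ ¬x1))) ∨ (¬((x0 ∧ F) ∨ ¬x1) ∧ (x1 ∨ ((x1 ∧ T) ∧ (x1 ∧ T))))
  step 5: (F ∧ (¬x1 ∨ ((x0 ∨ T) ∨ ¬x1))) ∨ (¬((x0 ∧ F) ∨ ¬x1) ∧ (x1 ∨ ((x1 ∧ T) ∧ (x1 ∧ T))))
  step 6: F ∨ (¬((x0 ∧ F) ∨ ¬x1) ∧ (x1 ∨ ((x1 ∧ T) ∧ (x1 ∧ T))))
  step 7: ¬((x0 ∧ F) ∨ ¬x1) ∧ (x1 ∨ ((x1 ∧ T) ∧ (x1 ∧ T)))
  step 8: (¬(x0 ∧ F) ∧ ¬¬x1) ∧ (x1 ∨ ((x1 ∧ T) ∧ (x1 ∧ T)))
  step 9: ((¬x0 ∨ ¬F) ∧ ¬¬x1) ∧ (x1 ∨ ((x1 ∧ T) ∧ (x1 ∧ T)))
  step 10: ((¬x0 ∨ T) ∧ ¬¬x1) ∧ (x1 ∨ ((x1 ∧ T) ∧ (x1 ∧ T)))
  step 11: (T ∧ ¬¬x1) ∧ (x1 ∨ ((x1 ∧ T) ∧ (x1 ∧ T)))
  step 12: ¬¬x1 ∧ (x1 ∨ ((x1 ∧ T) ∧ (x1 ∧ T)))
  step 13: x1 ∧ (x1 ∨ ((x1 ∧ T) ∧ (x1 ∧ T)))
  step 14: x1 ∧ (x1 ∨ (x1 ∧ T))
  step 15: x1 ∧ (x1 ∨ x1)
  step 16: x1 ∧ x1
  step 17: x1

Answer: normal form = x1  (in 17 steps)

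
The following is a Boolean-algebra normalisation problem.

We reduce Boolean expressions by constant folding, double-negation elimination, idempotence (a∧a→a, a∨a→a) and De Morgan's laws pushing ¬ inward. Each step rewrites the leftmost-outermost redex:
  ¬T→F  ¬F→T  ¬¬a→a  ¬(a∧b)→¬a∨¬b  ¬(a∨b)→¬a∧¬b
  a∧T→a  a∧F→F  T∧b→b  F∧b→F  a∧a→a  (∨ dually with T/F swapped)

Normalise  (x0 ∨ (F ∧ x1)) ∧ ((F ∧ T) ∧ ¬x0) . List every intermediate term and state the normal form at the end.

  start: (x0 ∨ (F ∧ x1)) ∧ ((F ∧ T) ∧ ¬x0)
  →1  (x0 ∨ F) ∧ ((F ∧ T) ∧ ¬x0)
  →2  x0 ∧ ((F ∧ T) ∧ ¬x0)
  →3  x0 ∧ (F ∧ ¬x0)
  →4  x0 ∧ F
  →5  F

Answer: normal form = F  (in 5 steps)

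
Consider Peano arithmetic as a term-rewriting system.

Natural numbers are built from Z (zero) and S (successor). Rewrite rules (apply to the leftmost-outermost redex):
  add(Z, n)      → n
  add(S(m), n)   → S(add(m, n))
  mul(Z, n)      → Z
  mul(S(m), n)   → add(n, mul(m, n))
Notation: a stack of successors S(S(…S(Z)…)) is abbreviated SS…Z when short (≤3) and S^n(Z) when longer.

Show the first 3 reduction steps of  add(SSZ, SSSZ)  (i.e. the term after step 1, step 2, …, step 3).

Answer: after 3 steps: S^5(Z)

Reduction:
  start: add(SSZ, SSSZ)
  step 1: S(add(SZ, SSSZ))
  step 2: S(S(add(Z, SSSZ)))
  step 3: S^5(Z)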